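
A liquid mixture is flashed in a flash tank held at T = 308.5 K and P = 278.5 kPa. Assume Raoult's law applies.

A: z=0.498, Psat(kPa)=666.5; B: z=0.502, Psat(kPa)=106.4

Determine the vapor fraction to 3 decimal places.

ψ = 0.446

Raoult's law: Kᵢ = Pᵢˢᵃᵗ/P = Pᵢˢᵃᵗ/278.5.
  K_A = 666.5/278.5 = 2.39318, K_B = 106.4/278.5 = 0.38205
Iterate (Newton) starting at ψ = 0.69:
  ψ = 0.690: g = -0.1871, g' = -0.834 → ψ = 0.466
  ψ = 0.466: g = -0.0148, g' = -0.733 → ψ = 0.446
Converged at ψ = 0.446.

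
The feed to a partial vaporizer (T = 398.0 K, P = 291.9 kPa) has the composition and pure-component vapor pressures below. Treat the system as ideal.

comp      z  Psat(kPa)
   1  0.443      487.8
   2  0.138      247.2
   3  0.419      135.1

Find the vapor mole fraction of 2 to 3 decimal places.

y_2 = 0.120

Raoult's law: Kᵢ = Pᵢˢᵃᵗ/P = Pᵢˢᵃᵗ/291.9.
  K_1 = 487.8/291.9 = 1.67112, K_2 = 247.2/291.9 = 0.84687, K_3 = 135.1/291.9 = 0.46283
Iterate (Newton) starting at V/F = 0.5:
  V/F = 0.500: g = -0.1080, g' = -0.342 → V/F = 0.184
  V/F = 0.184: g = -0.0068, g' = -0.310 → V/F = 0.162
Converged at V/F = 0.162.
Compositions from xᵢ = zᵢ/(1+V/F(Kᵢ−1)), yᵢ = Kᵢxᵢ:
  1: x = 0.400, y = 0.668
  2: x = 0.142, y = 0.120
  3: x = 0.459, y = 0.212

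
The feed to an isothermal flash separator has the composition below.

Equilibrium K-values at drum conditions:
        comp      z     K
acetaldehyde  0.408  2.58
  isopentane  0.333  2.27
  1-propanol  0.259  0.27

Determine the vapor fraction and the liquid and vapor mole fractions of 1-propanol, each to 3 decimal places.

ψ = 0.834, x_1-propanol = 0.662, y_1-propanol = 0.179

Material balance + equilibrium reduce to Σ zᵢ(Kᵢ−1)/(1+ψ(Kᵢ−1)) = 0.
Feasibility: ΣzᵢKᵢ = 1.878, Σzᵢ/Kᵢ = 1.264 — both > 1, two phases present.
Iterate (Newton) starting at ψ = 0.46:
  ψ = 0.460: g = 0.3556, g' = -0.868 → ψ = 0.869
  ψ = 0.869: g = -0.0451, g' = -1.336 → ψ = 0.836
  ψ = 0.836: g = -0.0020, g' = -1.223 → ψ = 0.834
Converged at ψ = 0.834.
Compositions from xᵢ = zᵢ/(1+ψ(Kᵢ−1)), yᵢ = Kᵢxᵢ:
  acetaldehyde: x = 0.176, y = 0.454
  isopentane: x = 0.162, y = 0.367
  1-propanol: x = 0.662, y = 0.179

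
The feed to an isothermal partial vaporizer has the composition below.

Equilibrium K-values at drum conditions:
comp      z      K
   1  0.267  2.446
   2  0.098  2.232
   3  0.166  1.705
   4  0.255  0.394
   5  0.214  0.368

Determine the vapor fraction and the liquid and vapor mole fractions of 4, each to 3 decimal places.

ψ = 0.448, x_4 = 0.350, y_4 = 0.138

Material balance + equilibrium reduce to Σ zᵢ(Kᵢ−1)/(1+ψ(Kᵢ−1)) = 0.
Check two-phase: ΣzᵢKᵢ = 1.334 > 1 and Σzᵢ/Kᵢ = 1.479 > 1, so g(0) = 0.334 > 0 and g(1) = -0.479 < 0.
Newton–Raphson from ψ = 0.5:
  ψ = 0.500: g = -0.0341, g' = -0.666 → ψ = 0.449
  ψ = 0.449: g = -0.0002, g' = -0.658 → ψ = 0.448
Converged at ψ = 0.448.
Compositions from xᵢ = zᵢ/(1+ψ(Kᵢ−1)), yᵢ = Kᵢxᵢ:
  1: x = 0.162, y = 0.396
  2: x = 0.063, y = 0.141
  3: x = 0.126, y = 0.215
  4: x = 0.350, y = 0.138
  5: x = 0.299, y = 0.110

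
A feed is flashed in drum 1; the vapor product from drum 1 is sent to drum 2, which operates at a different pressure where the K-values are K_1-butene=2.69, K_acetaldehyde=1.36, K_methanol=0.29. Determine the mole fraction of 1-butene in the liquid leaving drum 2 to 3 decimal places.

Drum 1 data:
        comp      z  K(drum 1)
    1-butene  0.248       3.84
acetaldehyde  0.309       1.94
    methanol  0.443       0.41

x_1-butene (drum 2) = 0.161

Drum 1:
Let ψ₁ = V/F and solve Σ zᵢ(Kᵢ−1)/(1+ψ₁(Kᵢ−1)) = 0.
Check two-phase: ΣzᵢKᵢ = 1.733 > 1 and Σzᵢ/Kᵢ = 1.304 > 1, so g(0) = 0.733 > 0 and g(1) = -0.304 < 0.
Newton iteration, ψ₁⁰ = 0.5:
  ψ₁ = 0.500: g = 0.1179, g' = -0.778 → ψ₁ = 0.652
  ψ₁ = 0.652: g = 0.0027, g' = -0.758 → ψ₁ = 0.655
Converged at ψ₁ = 0.655.
Drum-1 compositions:
  1-butene: x = 0.087, y = 0.333
  acetaldehyde: x = 0.191, y = 0.371
  methanol: x = 0.722, y = 0.296
Drum-2 feed = drum-1 vapor: z₂ = (0.3329, 0.3710, 0.2960).
Drum 2:
Iterate (Newton) starting at ψ₂ = 0.58:
  ψ₂ = 0.580: g = 0.0373, g' = -0.707 → ψ₂ = 0.633
  ψ₂ = 0.633: g = -0.0010, g' = -0.746 → ψ₂ = 0.631
Converged at ψ₂ = 0.631.
  1-butene: x = 0.161, y = 0.433
  acetaldehyde: x = 0.302, y = 0.411
  methanol: x = 0.537, y = 0.156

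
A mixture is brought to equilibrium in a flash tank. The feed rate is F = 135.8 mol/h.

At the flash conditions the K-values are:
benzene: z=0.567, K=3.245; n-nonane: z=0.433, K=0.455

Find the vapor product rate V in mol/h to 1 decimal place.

V = 115.1 mol/h

Binary case is linear: z₁(K₁−1)(1+V/F(K₂−1)) + z₂(K₂−1)(1+V/F(K₁−1)) = 0
⇒ V/F = [z₁(K₁−1)+z₂(K₂−1)] / [−(K₁−1)(K₂−1)] = 1.0369/1.2235 = 0.847
Then V = V/F·F = 0.8475·135.8 = 115.1 mol/h and L = F − V = 20.7 mol/h.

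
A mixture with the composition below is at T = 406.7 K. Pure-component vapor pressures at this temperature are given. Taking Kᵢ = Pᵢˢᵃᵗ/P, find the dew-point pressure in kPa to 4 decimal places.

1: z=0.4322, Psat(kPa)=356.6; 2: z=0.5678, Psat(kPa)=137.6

At the dew point ψ → 1, so Σzᵢ/Kᵢ = 1 with Kᵢ = Pᵢˢᵃᵗ/P ⇒ 1/P = Σzᵢ/Pᵢˢᵃᵗ.
1/P = 0.4322/356.6 + 0.5678/137.6 = 0.0053385 ⇒ P = 187.3201 kPa

Pdew = 187.3201 kPa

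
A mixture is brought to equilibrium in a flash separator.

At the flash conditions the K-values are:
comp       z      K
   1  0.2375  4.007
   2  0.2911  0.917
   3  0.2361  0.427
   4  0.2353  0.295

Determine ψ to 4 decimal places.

Let ψ = V/F and solve Σ zᵢ(Kᵢ−1)/(1+ψ(Kᵢ−1)) = 0.
g(0) = ΣzᵢKᵢ − 1 = 0.3888 and g(1) = 1 − Σzᵢ/Kᵢ = -0.7273, so a root lies in (0, 1).
Newton–Raphson from ψ = 0.49:
  ψ = 0.4900: g = -0.17799, g' = -0.7760 → ψ = 0.2606
  ψ = 0.2606: g = 0.01341, g' = -0.9597 → ψ = 0.2746
  ψ = 0.2746: g = 0.00017, g' = -0.9354 → ψ = 0.2748
Converged at ψ = 0.2748.

ψ = 0.2748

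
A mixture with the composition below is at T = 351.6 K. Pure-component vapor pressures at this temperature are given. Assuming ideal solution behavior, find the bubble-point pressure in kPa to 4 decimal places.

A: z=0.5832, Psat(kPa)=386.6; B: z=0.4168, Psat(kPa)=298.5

Pbub = 349.8799 kPa

At the bubble point ψ → 0, so ΣzᵢKᵢ = 1 with Kᵢ = Pᵢˢᵃᵗ/P ⇒ P = ΣzᵢPᵢˢᵃᵗ.
P = 0.5832·386.6 + 0.4168·298.5 = 349.8799 kPa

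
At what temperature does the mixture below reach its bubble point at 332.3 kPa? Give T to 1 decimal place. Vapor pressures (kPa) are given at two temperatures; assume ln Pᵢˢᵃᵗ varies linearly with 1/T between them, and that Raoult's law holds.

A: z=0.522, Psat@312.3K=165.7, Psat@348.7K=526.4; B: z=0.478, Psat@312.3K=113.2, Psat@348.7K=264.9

Bubble-point temperature: ΣzᵢPᵢˢᵃᵗ(T) = P. Interpolate ln Pᵢˢᵃᵗ = aᵢ + bᵢ/T.
  T = 312.3 K: ΣzᵢPᵢˢᵃᵗ = 140.61 kPa
  T = 348.7 K: ΣzᵢPᵢˢᵃᵗ = 401.40 kPa
  T = 330.5 K: ΣzᵢPᵢˢᵃᵗ = 243.89 kPa
  T = 339.6 K: ΣzᵢPᵢˢᵃᵗ = 314.80 kPa
  T = 344.1 K: ΣzᵢPᵢˢᵃᵗ = 355.52 kPa
  T = 341.9 K: ΣzᵢPᵢˢᵃᵗ = 335.12 kPa
Interpolating between 339.6 K and 341.9 K gives T ≈ 341.6 K.

T = 341.6 K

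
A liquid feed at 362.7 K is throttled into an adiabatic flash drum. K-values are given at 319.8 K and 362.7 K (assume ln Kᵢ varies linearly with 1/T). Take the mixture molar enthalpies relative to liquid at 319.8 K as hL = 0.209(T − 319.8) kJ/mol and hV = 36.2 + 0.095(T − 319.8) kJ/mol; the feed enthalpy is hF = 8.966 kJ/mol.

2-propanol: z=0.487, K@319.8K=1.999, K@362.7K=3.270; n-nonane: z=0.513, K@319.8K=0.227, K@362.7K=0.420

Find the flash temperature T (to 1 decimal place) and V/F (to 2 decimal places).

Adiabatic flash: solve Rachford–Rice at each trial T, then check hF = ψ·hV(T) + (1−ψ)·hL(T).
  T = 319.8 K: K = (1.999, 0.227), RR gives ψ = 0.116, H_out = 4.217 kJ/mol
  T = 362.7 K: K = (3.270, 0.420), RR gives ψ = 0.614, H_out = 28.180 kJ/mol
  T = 341.2 K: K = (2.595, 0.315), RR gives ψ = 0.389, H_out = 17.602 kJ/mol
  T = 330.5 K: K = (2.287, 0.269), RR gives ψ = 0.267, H_out = 11.589 kJ/mol
  T = 325.1 K: K = (2.139, 0.247), RR gives ψ = 0.197, H_out = 8.104 kJ/mol
  T = 327.8 K: K = (2.213, 0.258), RR gives ψ = 0.233, H_out = 9.896 kJ/mol
  T = 326.5 K: K = (2.177, 0.253), RR gives ψ = 0.216, H_out = 9.047 kJ/mol
Linear interpolation between T = 325.1 (H_out = 8.104) and T = 326.5 (H_out = 9.047) on hF = 8.966 gives T ≈ 326.4 K, at which ψ = 0.21.

T = 326.4 K, V/F = 0.21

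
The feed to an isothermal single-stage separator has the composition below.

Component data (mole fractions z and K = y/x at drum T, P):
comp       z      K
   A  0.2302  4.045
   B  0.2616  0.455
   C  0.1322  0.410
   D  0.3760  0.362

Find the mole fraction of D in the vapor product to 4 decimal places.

Newton–Raphson from β = 0.5:
  β = 0.5000: g = -0.38099, g' = -0.9049 → β = 0.0790
  β = 0.0790: g = 0.08169, g' = -1.6924 → β = 0.1272
  β = 0.1272: g = 0.00663, g' = -1.4336 → β = 0.1318
  β = 0.1318: g = 0.00005, g' = -1.4134 → β = 0.1319
Converged at β = 0.1319.
Compositions from xᵢ = zᵢ/(1+β(Kᵢ−1)), yᵢ = Kᵢxᵢ:
  A: x = 0.1642, y = 0.6644
  B: x = 0.2819, y = 0.1282
  C: x = 0.1434, y = 0.0588
  D: x = 0.4105, y = 0.1486

y_D = 0.1486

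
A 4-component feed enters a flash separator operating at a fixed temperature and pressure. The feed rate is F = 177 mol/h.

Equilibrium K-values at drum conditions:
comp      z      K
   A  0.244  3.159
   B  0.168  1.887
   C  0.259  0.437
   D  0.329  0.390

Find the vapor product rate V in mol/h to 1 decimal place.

V = 56.7 mol/h

Let ψ = V/F and solve Σ zᵢ(Kᵢ−1)/(1+ψ(Kᵢ−1)) = 0.
g(0) = ΣzᵢKᵢ − 1 = 0.329 and g(1) = 1 − Σzᵢ/Kᵢ = -0.603, so a root lies in (0, 1).
Iterate (Newton) starting at ψ = 0.57:
  ψ = 0.570: g = -0.1872, g' = -0.753 → ψ = 0.321
Converged at ψ = 0.321.
Then V = ψ·F = 0.3205·177 = 56.7 mol/h and L = F − V = 120.3 mol/h.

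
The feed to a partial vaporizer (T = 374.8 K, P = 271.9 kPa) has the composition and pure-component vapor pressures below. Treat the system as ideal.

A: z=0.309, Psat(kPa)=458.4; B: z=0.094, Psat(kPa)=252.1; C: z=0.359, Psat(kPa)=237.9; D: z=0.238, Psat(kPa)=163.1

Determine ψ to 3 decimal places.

ψ = 0.391

Raoult's law: Kᵢ = Pᵢˢᵃᵗ/P = Pᵢˢᵃᵗ/271.9.
  K_A = 458.4/271.9 = 1.68591, K_B = 252.1/271.9 = 0.92718, K_C = 237.9/271.9 = 0.87495, K_D = 163.1/271.9 = 0.59985
Let ψ = V/F and solve Σ zᵢ(Kᵢ−1)/(1+ψ(Kᵢ−1)) = 0.
g(0) = ΣzᵢKᵢ − 1 = 0.065 and g(1) = 1 − Σzᵢ/Kᵢ = -0.092, so a root lies in (0, 1).
Newton–Raphson from ψ = 0.5:
  ψ = 0.500: g = -0.0162, g' = -0.147 → ψ = 0.390
  ψ = 0.390: g = 0.0002, g' = -0.151 → ψ = 0.391
Converged at ψ = 0.391.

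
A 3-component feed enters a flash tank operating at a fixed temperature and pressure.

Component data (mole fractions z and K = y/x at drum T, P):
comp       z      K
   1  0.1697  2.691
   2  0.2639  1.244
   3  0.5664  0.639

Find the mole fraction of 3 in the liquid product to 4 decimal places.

x_3 = 0.6533

Rachford–Rice: g(V/F) = Σ zᵢ(Kᵢ−1)/(1+V/F(Kᵢ−1)) = 0.
Check two-phase: ΣzᵢKᵢ = 1.1469 > 1 and Σzᵢ/Kᵢ = 1.1616 > 1, so g(0) = 0.1469 > 0 and g(1) = -0.1616 < 0.
Newton iteration, V/F⁰ = 0.5:
  V/F = 0.5000: g = -0.03662, g' = -0.2649 → V/F = 0.3617
  V/F = 0.3617: g = 0.00204, g' = -0.2977 → V/F = 0.3686
Converged at V/F = 0.3686.
Compositions from xᵢ = zᵢ/(1+V/F(Kᵢ−1)), yᵢ = Kᵢxᵢ:
  1: x = 0.1045, y = 0.2813
  2: x = 0.2421, y = 0.3012
  3: x = 0.6533, y = 0.4175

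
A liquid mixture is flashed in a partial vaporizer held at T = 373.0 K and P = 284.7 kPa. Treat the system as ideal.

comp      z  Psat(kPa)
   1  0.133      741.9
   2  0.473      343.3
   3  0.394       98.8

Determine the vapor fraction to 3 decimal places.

ψ = 0.109

Raoult's law: Kᵢ = Pᵢˢᵃᵗ/P = Pᵢˢᵃᵗ/284.7.
  K_1 = 741.9/284.7 = 2.60590, K_2 = 343.3/284.7 = 1.20583, K_3 = 98.8/284.7 = 0.34703
Iterate (Newton) starting at ψ = 0.5:
  ψ = 0.500: g = -0.1752, g' = -0.492 → ψ = 0.144
  ψ = 0.144: g = -0.0160, g' = -0.450 → ψ = 0.109
Converged at ψ = 0.109.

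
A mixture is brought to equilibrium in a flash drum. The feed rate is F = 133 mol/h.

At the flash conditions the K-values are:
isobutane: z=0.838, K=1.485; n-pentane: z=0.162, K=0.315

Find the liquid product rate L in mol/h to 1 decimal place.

Newton iteration, ψ⁰ = 0.36:
  ψ = 0.360: g = 0.1987, g' = -0.277 → ψ = 1.000
  ψ = 1.000: g = -0.0786, g' = -0.855 → ψ = 0.908
  ψ = 0.908: g = -0.0115, g' = -0.627 → ψ = 0.890
  ψ = 0.890: g = -0.0003, g' = -0.595 → ψ = 0.889
Converged at ψ = 0.889.
Then V = ψ·F = 0.8893·133 = 118.3 mol/h and L = F − V = 14.7 mol/h.

L = 14.7 mol/h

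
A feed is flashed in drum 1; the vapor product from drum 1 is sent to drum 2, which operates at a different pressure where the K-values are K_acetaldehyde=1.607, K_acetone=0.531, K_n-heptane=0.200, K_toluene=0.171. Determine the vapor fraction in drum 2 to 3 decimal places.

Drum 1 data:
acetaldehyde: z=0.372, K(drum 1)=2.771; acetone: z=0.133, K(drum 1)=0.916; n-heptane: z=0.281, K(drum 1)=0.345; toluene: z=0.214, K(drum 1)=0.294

Drum 1:
Material balance + equilibrium reduce to Σ zᵢ(Kᵢ−1)/(1+ψ₁(Kᵢ−1)) = 0.
Feasibility: ΣzᵢKᵢ = 1.313, Σzᵢ/Kᵢ = 1.822 — both > 1, two phases present.
Newton iteration, ψ₁⁰ = 0.5:
  ψ₁ = 0.500: g = -0.1695, g' = -0.851 → ψ₁ = 0.301
  ψ₁ = 0.301: g = -0.0026, g' = -0.857 → ψ₁ = 0.298
Converged at ψ₁ = 0.298.
Drum-1 compositions:
  acetaldehyde: x = 0.244, y = 0.675
  acetone: x = 0.136, y = 0.125
  n-heptane: x = 0.349, y = 0.120
  toluene: x = 0.271, y = 0.080
Drum-2 feed = drum-1 vapor: z₂ = (0.6750, 0.1250, 0.1204, 0.0797).
Drum 2:
Let ψ₂ = V/F and solve Σ zᵢ(Kᵢ−1)/(1+ψ₂(Kᵢ−1)) = 0.
g(0) = ΣzᵢKᵢ − 1 = 0.189 and g(1) = 1 − Σzᵢ/Kᵢ = -0.723, so a root lies in (0, 1).
Newton–Raphson from ψ₂ = 0.35:
  ψ₂ = 0.350: g = 0.0410, g' = -0.466 → ψ₂ = 0.438
  ψ₂ = 0.438: g = -0.0021, g' = -0.516 → ψ₂ = 0.434
Converged at ψ₂ = 0.434.
  acetaldehyde: x = 0.534, y = 0.859
  acetone: x = 0.157, y = 0.083
  n-heptane: x = 0.184, y = 0.037
  toluene: x = 0.124, y = 0.021

V/F (drum 2) = 0.434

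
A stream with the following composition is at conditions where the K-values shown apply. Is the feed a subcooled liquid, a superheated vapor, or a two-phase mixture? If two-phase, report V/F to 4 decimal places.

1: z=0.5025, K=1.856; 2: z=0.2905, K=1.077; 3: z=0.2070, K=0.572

superheated vapor

ΣzᵢKᵢ = 1.3639; Σzᵢ/Kᵢ = 0.9024.
Since Σzᵢ/Kᵢ < 1 the mixture is above its dew point — single vapor phase.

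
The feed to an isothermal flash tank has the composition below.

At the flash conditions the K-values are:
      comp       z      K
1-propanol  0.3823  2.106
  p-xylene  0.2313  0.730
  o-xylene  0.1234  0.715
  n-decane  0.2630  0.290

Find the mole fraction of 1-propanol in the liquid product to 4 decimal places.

Let ψ = V/F and solve Σ zᵢ(Kᵢ−1)/(1+ψ(Kᵢ−1)) = 0.
Feasibility: ΣzᵢKᵢ = 1.1385, Σzᵢ/Kᵢ = 1.5779 — both > 1, two phases present.
Iterate (Newton) starting at ψ = 0.48:
  ψ = 0.4800: g = -0.11956, g' = -0.5403 → ψ = 0.2587
  ψ = 0.2587: g = -0.00511, g' = -0.5128 → ψ = 0.2488
Converged at ψ = 0.2488.
Compositions from xᵢ = zᵢ/(1+ψ(Kᵢ−1)), yᵢ = Kᵢxᵢ:
  1-propanol: x = 0.2998, y = 0.6314
  p-xylene: x = 0.2480, y = 0.1810
  o-xylene: x = 0.1328, y = 0.0950
  n-decane: x = 0.3194, y = 0.0926

x_1-propanol = 0.2998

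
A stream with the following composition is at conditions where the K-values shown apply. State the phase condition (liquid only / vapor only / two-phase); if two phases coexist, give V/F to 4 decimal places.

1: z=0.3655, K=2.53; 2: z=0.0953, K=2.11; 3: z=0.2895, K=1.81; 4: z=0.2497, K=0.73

vapor only

ΣzᵢKᵢ = 1.8321; Σzᵢ/Kᵢ = 0.6916.
Since Σzᵢ/Kᵢ < 1 the mixture is above its dew point — single vapor phase.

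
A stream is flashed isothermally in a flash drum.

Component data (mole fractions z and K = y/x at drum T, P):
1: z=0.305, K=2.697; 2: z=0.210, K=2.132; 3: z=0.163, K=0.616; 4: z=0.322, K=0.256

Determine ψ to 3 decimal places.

ψ = 0.468

Material balance + equilibrium reduce to Σ zᵢ(Kᵢ−1)/(1+ψ(Kᵢ−1)) = 0.
g(0) = ΣzᵢKᵢ − 1 = 0.453 and g(1) = 1 − Σzᵢ/Kᵢ = -0.734, so a root lies in (0, 1).
Newton iteration, ψ⁰ = 0.53:
  ψ = 0.530: g = -0.0530, g' = -0.872 → ψ = 0.469
  ψ = 0.469: g = -0.0010, g' = -0.843 → ψ = 0.468
Converged at ψ = 0.468.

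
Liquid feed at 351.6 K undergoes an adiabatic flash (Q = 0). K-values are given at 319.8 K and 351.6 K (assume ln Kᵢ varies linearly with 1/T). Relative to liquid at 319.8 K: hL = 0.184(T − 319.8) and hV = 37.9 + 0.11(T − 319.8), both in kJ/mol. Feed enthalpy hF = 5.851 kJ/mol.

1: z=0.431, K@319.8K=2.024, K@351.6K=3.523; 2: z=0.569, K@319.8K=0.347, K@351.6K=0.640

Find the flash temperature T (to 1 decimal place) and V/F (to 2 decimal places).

Adiabatic flash: solve Rachford–Rice at each trial T, then check hF = ψ·hV(T) + (1−ψ)·hL(T).
  T = 319.8 K: K = (2.024, 0.347), RR gives ψ = 0.104, H_out = 3.955 kJ/mol
  T = 351.6 K: K = (3.523, 0.640), RR gives ψ = 0.972, H_out = 40.392 kJ/mol
  T = 335.7 K: K = (2.706, 0.478), RR gives ψ = 0.492, H_out = 21.004 kJ/mol
  T = 327.8 K: K = (2.351, 0.409), RR gives ψ = 0.308, H_out = 12.976 kJ/mol
  T = 323.8 K: K = (2.183, 0.377), RR gives ψ = 0.211, H_out = 8.678 kJ/mol
  T = 321.8 K: K = (2.103, 0.362), RR gives ψ = 0.159, H_out = 6.385 kJ/mol
  T = 320.8 K: K = (2.063, 0.354), RR gives ψ = 0.132, H_out = 5.190 kJ/mol
  T = 321.3 K: K = (2.083, 0.358), RR gives ψ = 0.146, H_out = 5.792 kJ/mol
Linear interpolation between T = 321.3 (H_out = 5.792) and T = 321.8 (H_out = 6.385) on hF = 5.851 gives T ≈ 321.3 K, at which ψ = 0.15.

T = 321.3 K, V/F = 0.15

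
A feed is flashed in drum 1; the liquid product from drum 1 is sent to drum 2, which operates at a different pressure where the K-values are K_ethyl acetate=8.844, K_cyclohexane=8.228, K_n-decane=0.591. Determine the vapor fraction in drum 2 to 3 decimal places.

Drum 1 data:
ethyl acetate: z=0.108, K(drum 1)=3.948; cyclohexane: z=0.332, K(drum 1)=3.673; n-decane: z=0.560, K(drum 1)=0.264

V/F (drum 2) = 0.411

Drum 1:
Material balance + equilibrium reduce to Σ zᵢ(Kᵢ−1)/(1+ψ₁(Kᵢ−1)) = 0.
Feasibility: ΣzᵢKᵢ = 1.794, Σzᵢ/Kᵢ = 2.239 — both > 1, two phases present.
Newton–Raphson from ψ₁ = 0.36:
  ψ₁ = 0.360: g = 0.0460, g' = -1.398 → ψ₁ = 0.393
Converged at ψ₁ = 0.393.
Drum-1 compositions:
  ethyl acetate: x = 0.050, y = 0.197
  cyclohexane: x = 0.162, y = 0.594
  n-decane: x = 0.788, y = 0.208
Drum-2 feed = drum-1 liquid: z₂ = (0.0500, 0.1619, 0.7881).
Drum 2:
Rachford–Rice: g(ψ₂) = Σ zᵢ(Kᵢ−1)/(1+ψ₂(Kᵢ−1)) = 0.
Check two-phase: ΣzᵢKᵢ = 2.240 > 1 and Σzᵢ/Kᵢ = 1.359 > 1, so g(0) = 1.240 > 0 and g(1) = -0.359 < 0.
Newton–Raphson from ψ₂ = 0.5:
  ψ₂ = 0.500: g = -0.0720, g' = -0.733 → ψ₂ = 0.402
  ψ₂ = 0.402: g = 0.0084, g' = -0.922 → ψ₂ = 0.411
Converged at ψ₂ = 0.411.
  ethyl acetate: x = 0.012, y = 0.105
  cyclohexane: x = 0.041, y = 0.335
  n-decane: x = 0.947, y = 0.560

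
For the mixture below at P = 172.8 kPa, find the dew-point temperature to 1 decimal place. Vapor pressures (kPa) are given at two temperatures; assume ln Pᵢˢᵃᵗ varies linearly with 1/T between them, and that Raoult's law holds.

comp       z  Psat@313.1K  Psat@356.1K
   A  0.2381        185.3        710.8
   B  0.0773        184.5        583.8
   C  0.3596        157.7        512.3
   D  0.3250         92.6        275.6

T = 321.7 K

Dew-point temperature: Σzᵢ·P/Pᵢˢᵃᵗ(T) = 1. Interpolate ln Pᵢˢᵃᵗ = aᵢ + bᵢ/T.
  T = 313.1 K: ΣzᵢP/Pᵢˢᵃᵗ = 1.2949
  T = 356.1 K: ΣzᵢP/Pᵢˢᵃᵗ = 0.4058
  T = 334.6 K: ΣzᵢP/Pᵢˢᵃᵗ = 0.6977
  T = 323.9 K: ΣzᵢP/Pᵢˢᵃᵗ = 0.9392
  T = 318.5 K: ΣzᵢP/Pᵢˢᵃᵗ = 1.0998
  T = 321.2 K: ΣzᵢP/Pᵢˢᵃᵗ = 1.0156
  T = 322.5 K: ΣzᵢP/Pᵢˢᵃᵗ = 0.9779
Interpolating between 321.2 K and 322.5 K gives T ≈ 321.7 K.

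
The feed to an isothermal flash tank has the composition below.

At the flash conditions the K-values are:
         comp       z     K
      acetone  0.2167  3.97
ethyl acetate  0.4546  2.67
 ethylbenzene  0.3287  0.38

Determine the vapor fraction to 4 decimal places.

ψ = 0.9174

Let ψ = V/F and solve Σ zᵢ(Kᵢ−1)/(1+ψ(Kᵢ−1)) = 0.
Check two-phase: ΣzᵢKᵢ = 2.1990 > 1 and Σzᵢ/Kᵢ = 1.0898 > 1, so g(0) = 1.1990 > 0 and g(1) = -0.0898 < 0.
Iterate (Newton) starting at ψ = 0.41:
  ψ = 0.4100: g = 0.46759, g' = -1.0625 → ψ = 0.8501
  ψ = 0.8501: g = 0.06546, g' = -0.9353 → ψ = 0.9201
  ψ = 0.9201: g = -0.00270, g' = -1.0190 → ψ = 0.9174
Converged at ψ = 0.9174.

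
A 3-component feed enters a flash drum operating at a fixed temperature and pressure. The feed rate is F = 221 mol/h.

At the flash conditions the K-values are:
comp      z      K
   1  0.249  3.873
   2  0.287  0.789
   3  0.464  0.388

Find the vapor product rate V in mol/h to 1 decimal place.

Iterate (Newton) starting at ψ = 0.4:
  ψ = 0.400: g = -0.1093, g' = -0.765 → ψ = 0.257
  ψ = 0.257: g = 0.0104, g' = -0.939 → ψ = 0.268
Converged at ψ = 0.268.
Then V = ψ·F = 0.2683·221 = 59.3 mol/h and L = F − V = 161.7 mol/h.

V = 59.3 mol/h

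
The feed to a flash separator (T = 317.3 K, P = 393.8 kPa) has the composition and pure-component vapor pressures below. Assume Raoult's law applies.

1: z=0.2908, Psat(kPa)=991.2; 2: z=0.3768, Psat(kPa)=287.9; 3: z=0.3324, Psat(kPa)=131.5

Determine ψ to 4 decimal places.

ψ = 0.1620

Raoult's law: Kᵢ = Pᵢˢᵃᵗ/P = Pᵢˢᵃᵗ/393.8.
  K_1 = 991.2/393.8 = 2.517014, K_2 = 287.9/393.8 = 0.731082, K_3 = 131.5/393.8 = 0.333926
Material balance + equilibrium reduce to Σ zᵢ(Kᵢ−1)/(1+ψ(Kᵢ−1)) = 0.
g(0) = ΣzᵢKᵢ − 1 = 0.1184 and g(1) = 1 − Σzᵢ/Kᵢ = -0.6264, so a root lies in (0, 1).
Iterate (Newton) starting at ψ = 0.32:
  ψ = 0.3200: g = -0.09527, g' = -0.5741 → ψ = 0.1541
  ψ = 0.1541: g = 0.00515, g' = -0.6525 → ψ = 0.1620
Converged at ψ = 0.1620.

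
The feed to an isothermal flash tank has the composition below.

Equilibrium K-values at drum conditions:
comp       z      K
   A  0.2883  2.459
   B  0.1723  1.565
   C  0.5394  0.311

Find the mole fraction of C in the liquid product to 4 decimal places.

Rachford–Rice: g(β) = Σ zᵢ(Kᵢ−1)/(1+β(Kᵢ−1)) = 0.
g(0) = ΣzᵢKᵢ − 1 = 0.1463 and g(1) = 1 − Σzᵢ/Kᵢ = -0.9617, so a root lies in (0, 1).
Iterate (Newton) starting at β = 0.5:
  β = 0.5000: g = -0.24785, g' = -0.8346 → β = 0.2030
  β = 0.2030: g = -0.02024, g' = -0.7557 → β = 0.1762
  β = 0.1762: g = 0.00013, g' = -0.7656 → β = 0.1764
Converged at β = 0.1764.
Compositions from xᵢ = zᵢ/(1+β(Kᵢ−1)), yᵢ = Kᵢxᵢ:
  A: x = 0.2293, y = 0.5638
  B: x = 0.1567, y = 0.2452
  C: x = 0.6140, y = 0.1910

x_C = 0.6140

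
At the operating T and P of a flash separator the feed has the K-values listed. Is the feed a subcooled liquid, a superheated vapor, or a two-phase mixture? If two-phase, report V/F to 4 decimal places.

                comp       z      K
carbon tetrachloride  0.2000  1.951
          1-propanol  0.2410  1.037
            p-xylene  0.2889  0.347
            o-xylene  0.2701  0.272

ΣzᵢKᵢ = 0.8138; Σzᵢ/Kᵢ = 2.1605.
Since ΣzᵢKᵢ < 1 the mixture is below its bubble point — single liquid phase.

subcooled liquid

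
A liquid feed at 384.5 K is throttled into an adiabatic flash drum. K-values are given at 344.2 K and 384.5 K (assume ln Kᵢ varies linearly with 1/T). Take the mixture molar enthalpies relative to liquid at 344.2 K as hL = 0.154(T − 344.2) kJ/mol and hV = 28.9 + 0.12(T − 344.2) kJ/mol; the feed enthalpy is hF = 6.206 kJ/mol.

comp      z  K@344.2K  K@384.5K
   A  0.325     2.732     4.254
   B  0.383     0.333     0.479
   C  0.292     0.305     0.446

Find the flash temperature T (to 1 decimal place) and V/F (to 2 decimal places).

T = 353.1 K, V/F = 0.17

Adiabatic flash: solve Rachford–Rice at each trial T, then check hF = ψ·hV(T) + (1−ψ)·hL(T).
  T = 344.2 K: K = (2.732, 0.333, 0.305), RR gives ψ = 0.089, H_out = 2.567 kJ/mol
  T = 384.5 K: K = (4.254, 0.479, 0.446), RR gives ψ = 0.400, H_out = 17.206 kJ/mol
  T = 364.4 K: K = (3.453, 0.404, 0.373), RR gives ψ = 0.258, H_out = 10.385 kJ/mol
  T = 354.3 K: K = (3.082, 0.368, 0.338), RR gives ψ = 0.180, H_out = 6.681 kJ/mol
  T = 349.2 K: K = (2.902, 0.350, 0.321), RR gives ψ = 0.136, H_out = 4.670 kJ/mol
  T = 351.8 K: K = (2.993, 0.359, 0.330), RR gives ψ = 0.159, H_out = 5.710 kJ/mol
  T = 353.1 K: K = (3.039, 0.363, 0.334), RR gives ψ = 0.170, H_out = 6.218 kJ/mol
Linear interpolation between T = 351.8 (H_out = 5.710) and T = 353.1 (H_out = 6.218) on hF = 6.206 gives T ≈ 353.1 K, at which ψ = 0.17.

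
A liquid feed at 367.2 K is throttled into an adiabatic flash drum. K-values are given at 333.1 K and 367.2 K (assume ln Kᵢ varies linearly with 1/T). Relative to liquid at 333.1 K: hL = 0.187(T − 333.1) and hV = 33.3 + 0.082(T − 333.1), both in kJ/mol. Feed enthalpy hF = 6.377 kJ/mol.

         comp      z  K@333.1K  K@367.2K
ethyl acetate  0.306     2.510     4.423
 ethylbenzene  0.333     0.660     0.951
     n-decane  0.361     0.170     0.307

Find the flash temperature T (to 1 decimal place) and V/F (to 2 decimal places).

T = 339.7 K, V/F = 0.16

Adiabatic flash: solve Rachford–Rice at each trial T, then check hF = ψ·hV(T) + (1−ψ)·hL(T).
  T = 333.1 K: K = (2.510, 0.660, 0.170), RR gives ψ = 0.052, H_out = 1.732 kJ/mol
  T = 367.2 K: K = (4.423, 0.951, 0.307), RR gives ψ = 0.485, H_out = 20.798 kJ/mol
  T = 350.1 K: K = (3.375, 0.799, 0.232), RR gives ψ = 0.292, H_out = 12.394 kJ/mol
  T = 341.6 K: K = (2.921, 0.728, 0.199), RR gives ψ = 0.184, H_out = 7.550 kJ/mol
  T = 337.4 K: K = (2.713, 0.694, 0.184), RR gives ψ = 0.123, H_out = 4.836 kJ/mol
  T = 339.5 K: K = (2.816, 0.711, 0.192), RR gives ψ = 0.154, H_out = 6.227 kJ/mol
Linear interpolation between T = 339.5 (H_out = 6.227) and T = 341.6 (H_out = 7.550) on hF = 6.377 gives T ≈ 339.7 K, at which ψ = 0.16.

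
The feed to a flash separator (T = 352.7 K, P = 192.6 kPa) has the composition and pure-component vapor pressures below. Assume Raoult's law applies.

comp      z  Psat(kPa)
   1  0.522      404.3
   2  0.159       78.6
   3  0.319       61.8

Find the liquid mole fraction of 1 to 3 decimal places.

x_1 = 0.372

Raoult's law: Kᵢ = Pᵢˢᵃᵗ/P = Pᵢˢᵃᵗ/192.6.
  K_1 = 404.3/192.6 = 2.09917, K_2 = 78.6/192.6 = 0.40810, K_3 = 61.8/192.6 = 0.32087
Let β = V/F and solve Σ zᵢ(Kᵢ−1)/(1+β(Kᵢ−1)) = 0.
g(0) = ΣzᵢKᵢ − 1 = 0.263 and g(1) = 1 − Σzᵢ/Kᵢ = -0.632, so a root lies in (0, 1).
Newton iteration, β⁰ = 0.41:
  β = 0.410: g = -0.0290, g' = -0.679 → β = 0.367
Converged at β = 0.367.
Compositions from xᵢ = zᵢ/(1+β(Kᵢ−1)), yᵢ = Kᵢxᵢ:
  1: x = 0.372, y = 0.781
  2: x = 0.203, y = 0.083
  3: x = 0.425, y = 0.136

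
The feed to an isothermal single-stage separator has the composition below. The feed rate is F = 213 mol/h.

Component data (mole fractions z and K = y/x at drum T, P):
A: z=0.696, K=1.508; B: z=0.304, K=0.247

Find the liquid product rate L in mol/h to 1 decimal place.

L = 143.6 mol/h

Material balance + equilibrium reduce to Σ zᵢ(Kᵢ−1)/(1+ψ(Kᵢ−1)) = 0.
Feasibility: ΣzᵢKᵢ = 1.125, Σzᵢ/Kᵢ = 1.692 — both > 1, two phases present.
Newton–Raphson from ψ = 0.5:
  ψ = 0.500: g = -0.0852, g' = -0.558 → ψ = 0.347
  ψ = 0.347: g = -0.0094, g' = -0.446 → ψ = 0.326
Converged at ψ = 0.326.
Then V = ψ·F = 0.3259·213 = 69.4 mol/h and L = F − V = 143.6 mol/h.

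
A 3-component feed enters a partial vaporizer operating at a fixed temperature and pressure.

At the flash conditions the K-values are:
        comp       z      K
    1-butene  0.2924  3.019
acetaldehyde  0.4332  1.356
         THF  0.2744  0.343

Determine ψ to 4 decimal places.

ψ = 0.7516

Iterate (Newton) starting at ψ = 0.59:
  ψ = 0.5900: g = 0.10247, g' = -0.6016 → ψ = 0.7603
  ψ = 0.7603: g = -0.00599, g' = -0.6924 → ψ = 0.7517
  ψ = 0.7517: g = -0.00003, g' = -0.6846 → ψ = 0.7516
Converged at ψ = 0.7516.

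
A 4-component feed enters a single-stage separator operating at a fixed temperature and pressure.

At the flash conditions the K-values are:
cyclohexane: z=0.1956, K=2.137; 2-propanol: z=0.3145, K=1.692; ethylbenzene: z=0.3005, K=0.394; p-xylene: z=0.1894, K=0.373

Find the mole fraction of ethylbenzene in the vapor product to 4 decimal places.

y_ethylbenzene = 0.1402

Rachford–Rice: g(β) = Σ zᵢ(Kᵢ−1)/(1+β(Kᵢ−1)) = 0.
g(0) = ΣzᵢKᵢ − 1 = 0.1392 and g(1) = 1 − Σzᵢ/Kᵢ = -0.5479, so a root lies in (0, 1).
Iterate (Newton) starting at β = 0.5:
  β = 0.5000: g = -0.13077, g' = -0.5711 → β = 0.2710
  β = 0.2710: g = -0.00767, g' = -0.5206 → β = 0.2563
Converged at β = 0.2563.
Compositions from xᵢ = zᵢ/(1+β(Kᵢ−1)), yᵢ = Kᵢxᵢ:
  cyclohexane: x = 0.1515, y = 0.3237
  2-propanol: x = 0.2671, y = 0.4520
  ethylbenzene: x = 0.3557, y = 0.1402
  p-xylene: x = 0.2257, y = 0.0842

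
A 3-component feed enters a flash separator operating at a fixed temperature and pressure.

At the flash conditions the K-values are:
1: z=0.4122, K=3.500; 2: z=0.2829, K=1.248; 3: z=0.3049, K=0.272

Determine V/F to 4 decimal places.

Rachford–Rice: g(V/F) = Σ zᵢ(Kᵢ−1)/(1+V/F(Kᵢ−1)) = 0.
Check two-phase: ΣzᵢKᵢ = 1.8787 > 1 and Σzᵢ/Kᵢ = 1.4654 > 1, so g(0) = 0.8787 > 0 and g(1) = -0.4654 < 0.
Iterate (Newton) starting at V/F = 0.59:
  V/F = 0.5900: g = 0.08848, g' = -0.9303 → V/F = 0.6851
  V/F = 0.6851: g = -0.00299, g' = -1.0060 → V/F = 0.6821
Converged at V/F = 0.6821.

V/F = 0.6821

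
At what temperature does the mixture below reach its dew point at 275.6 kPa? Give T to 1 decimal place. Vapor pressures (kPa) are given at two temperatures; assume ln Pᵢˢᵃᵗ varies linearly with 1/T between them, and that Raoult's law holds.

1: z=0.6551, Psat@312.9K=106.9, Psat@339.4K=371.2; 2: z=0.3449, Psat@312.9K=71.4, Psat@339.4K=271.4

T = 335.4 K

Dew-point temperature: Σzᵢ·P/Pᵢˢᵃᵗ(T) = 1. Interpolate ln Pᵢˢᵃᵗ = aᵢ + bᵢ/T.
  T = 312.9 K: ΣzᵢP/Pᵢˢᵃᵗ = 3.0202
  T = 339.4 K: ΣzᵢP/Pᵢˢᵃᵗ = 0.8366
  T = 326.1 K: ΣzᵢP/Pᵢˢᵃᵗ = 1.5520
  T = 332.8 K: ΣzᵢP/Pᵢˢᵃᵗ = 1.1298
  T = 336.1 K: ΣzᵢP/Pᵢˢᵃᵗ = 0.9708
  T = 334.5 K: ΣzᵢP/Pᵢˢᵃᵗ = 1.0445
  T = 335.3 K: ΣzᵢP/Pᵢˢᵃᵗ = 1.0069
  T = 335.7 K: ΣzᵢP/Pᵢˢᵃᵗ = 0.9886
  T = 335.5 K: ΣzᵢP/Pᵢˢᵃᵗ = 0.9977
Interpolating between 335.3 K and 335.5 K gives T ≈ 335.4 K.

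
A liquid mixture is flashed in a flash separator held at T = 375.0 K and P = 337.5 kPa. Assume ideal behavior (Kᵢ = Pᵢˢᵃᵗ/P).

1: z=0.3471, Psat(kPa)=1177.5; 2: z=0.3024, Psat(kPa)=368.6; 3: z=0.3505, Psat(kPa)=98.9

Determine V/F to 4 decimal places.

V/F = 0.5333

Raoult's law: Kᵢ = Pᵢˢᵃᵗ/P = Pᵢˢᵃᵗ/337.5.
  K_1 = 1177.5/337.5 = 3.488889, K_2 = 368.6/337.5 = 1.092148, K_3 = 98.9/337.5 = 0.293037
Rachford–Rice: g(V/F) = Σ zᵢ(Kᵢ−1)/(1+V/F(Kᵢ−1)) = 0.
Feasibility: ΣzᵢKᵢ = 1.6440, Σzᵢ/Kᵢ = 1.5725 — both > 1, two phases present.
Iterate (Newton) starting at V/F = 0.5:
  V/F = 0.5000: g = 0.02827, g' = -0.8483 → V/F = 0.5333
Converged at V/F = 0.5333.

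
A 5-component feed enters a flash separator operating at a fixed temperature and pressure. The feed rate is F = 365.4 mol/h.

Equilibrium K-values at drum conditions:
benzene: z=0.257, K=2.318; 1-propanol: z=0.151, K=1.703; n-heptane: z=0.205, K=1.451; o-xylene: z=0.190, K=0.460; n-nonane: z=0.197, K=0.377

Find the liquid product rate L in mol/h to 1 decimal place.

Let ψ = V/F and solve Σ zᵢ(Kᵢ−1)/(1+ψ(Kᵢ−1)) = 0.
Check two-phase: ΣzᵢKᵢ = 1.312 > 1 and Σzᵢ/Kᵢ = 1.276 > 1, so g(0) = 0.312 > 0 and g(1) = -0.276 < 0.
Iterate (Newton) starting at ψ = 0.5:
  ψ = 0.500: g = 0.0394, g' = -0.496 → ψ = 0.579
  ψ = 0.579: g = -0.0005, g' = -0.512 → ψ = 0.578
Converged at ψ = 0.578.
Then V = ψ·F = 0.5783·365.4 = 211.3 mol/h and L = F − V = 154.1 mol/h.

L = 154.1 mol/h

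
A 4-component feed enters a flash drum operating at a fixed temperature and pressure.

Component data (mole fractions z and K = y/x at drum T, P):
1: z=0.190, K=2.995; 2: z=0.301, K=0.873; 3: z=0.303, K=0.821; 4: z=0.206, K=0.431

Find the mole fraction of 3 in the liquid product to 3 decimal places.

x_3 = 0.320

Let ψ = V/F and solve Σ zᵢ(Kᵢ−1)/(1+ψ(Kᵢ−1)) = 0.
Feasibility: ΣzᵢKᵢ = 1.169, Σzᵢ/Kᵢ = 1.255 — both > 1, two phases present.
Iterate (Newton) starting at ψ = 0.5:
  ψ = 0.500: g = -0.0744, g' = -0.337 → ψ = 0.279
  ψ = 0.279: g = 0.0074, g' = -0.422 → ψ = 0.297
Converged at ψ = 0.297.
Compositions from xᵢ = zᵢ/(1+ψ(Kᵢ−1)), yᵢ = Kᵢxᵢ:
  1: x = 0.119, y = 0.357
  2: x = 0.313, y = 0.273
  3: x = 0.320, y = 0.263
  4: x = 0.248, y = 0.107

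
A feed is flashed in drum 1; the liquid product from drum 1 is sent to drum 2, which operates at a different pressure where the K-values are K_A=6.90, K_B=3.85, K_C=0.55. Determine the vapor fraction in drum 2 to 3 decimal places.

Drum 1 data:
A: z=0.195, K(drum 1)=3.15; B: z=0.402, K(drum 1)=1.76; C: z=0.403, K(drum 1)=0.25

Drum 1:
Newton iteration, ψ₁⁰ = 0.43:
  ψ₁ = 0.430: g = 0.0020, g' = -0.869 → ψ₁ = 0.432
Converged at ψ₁ = 0.432.
Drum-1 compositions:
  A: x = 0.101, y = 0.318
  B: x = 0.303, y = 0.533
  C: x = 0.596, y = 0.149
Drum-2 feed = drum-1 liquid: z₂ = (0.1011, 0.3026, 0.5963).
Drum 2:
Let ψ₂ = V/F and solve Σ zᵢ(Kᵢ−1)/(1+ψ₂(Kᵢ−1)) = 0.
Check two-phase: ΣzᵢKᵢ = 2.190 > 1 and Σzᵢ/Kᵢ = 1.178 > 1, so g(0) = 1.190 > 0 and g(1) = -0.178 < 0.
Newton–Raphson from ψ₂ = 0.48:
  ψ₂ = 0.480: g = 0.1775, g' = -0.874 → ψ₂ = 0.683
  ψ₂ = 0.683: g = 0.0238, g' = -0.674 → ψ₂ = 0.718
  ψ₂ = 0.718: g = 0.0003, g' = -0.657 → ψ₂ = 0.719
Converged at ψ₂ = 0.719.
  A: x = 0.019, y = 0.133
  B: x = 0.099, y = 0.382
  C: x = 0.881, y = 0.485

V/F (drum 2) = 0.719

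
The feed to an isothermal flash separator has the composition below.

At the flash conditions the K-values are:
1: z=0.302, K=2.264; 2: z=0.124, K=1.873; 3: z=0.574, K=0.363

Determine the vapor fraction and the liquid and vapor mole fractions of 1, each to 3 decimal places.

ψ = 0.168, x_1 = 0.249, y_1 = 0.564

Rachford–Rice: g(ψ) = Σ zᵢ(Kᵢ−1)/(1+ψ(Kᵢ−1)) = 0.
Check two-phase: ΣzᵢKᵢ = 1.124 > 1 and Σzᵢ/Kᵢ = 1.781 > 1, so g(0) = 0.124 > 0 and g(1) = -0.781 < 0.
Newton iteration, ψ⁰ = 0.5:
  ψ = 0.500: g = -0.2273, g' = -0.728 → ψ = 0.188
  ψ = 0.188: g = -0.0140, g' = -0.685 → ψ = 0.168
Converged at ψ = 0.168.
Compositions from xᵢ = zᵢ/(1+ψ(Kᵢ−1)), yᵢ = Kᵢxᵢ:
  1: x = 0.249, y = 0.564
  2: x = 0.108, y = 0.203
  3: x = 0.643, y = 0.233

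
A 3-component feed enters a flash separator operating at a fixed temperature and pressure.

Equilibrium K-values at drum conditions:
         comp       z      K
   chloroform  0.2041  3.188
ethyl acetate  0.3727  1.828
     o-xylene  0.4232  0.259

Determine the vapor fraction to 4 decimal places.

ψ = 0.4271

Newton–Raphson from ψ = 0.5:
  ψ = 0.5000: g = -0.06665, g' = -0.9370 → ψ = 0.4289
  ψ = 0.4289: g = -0.00155, g' = -0.8985 → ψ = 0.4271
Converged at ψ = 0.4271.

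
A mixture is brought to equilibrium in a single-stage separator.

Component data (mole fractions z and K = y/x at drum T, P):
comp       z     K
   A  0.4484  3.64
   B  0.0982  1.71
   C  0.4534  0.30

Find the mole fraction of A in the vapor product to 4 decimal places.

Let ψ = V/F and solve Σ zᵢ(Kᵢ−1)/(1+ψ(Kᵢ−1)) = 0.
Check two-phase: ΣzᵢKᵢ = 1.9361 > 1 and Σzᵢ/Kᵢ = 1.6919 > 1, so g(0) = 0.9361 > 0 and g(1) = -0.6919 < 0.
Iterate (Newton) starting at ψ = 0.41:
  ψ = 0.4100: g = 0.17734, g' = -1.1874 → ψ = 0.5593
  ψ = 0.5593: g = 0.00626, g' = -1.1349 → ψ = 0.5649
Converged at ψ = 0.5649.
Compositions from xᵢ = zᵢ/(1+ψ(Kᵢ−1)), yᵢ = Kᵢxᵢ:
  A: x = 0.1800, y = 0.6552
  B: x = 0.0701, y = 0.1199
  C: x = 0.7499, y = 0.2250

y_A = 0.6552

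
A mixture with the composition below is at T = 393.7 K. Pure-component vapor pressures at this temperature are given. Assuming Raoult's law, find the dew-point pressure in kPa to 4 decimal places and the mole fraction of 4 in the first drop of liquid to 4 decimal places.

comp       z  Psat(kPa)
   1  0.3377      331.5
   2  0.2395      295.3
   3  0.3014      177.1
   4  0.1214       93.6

At the dew point ψ → 1, so Σzᵢ/Kᵢ = 1 with Kᵢ = Pᵢˢᵃᵗ/P ⇒ 1/P = Σzᵢ/Pᵢˢᵃᵗ.
1/P = 0.3377/331.5 + 0.2395/295.3 + 0.3014/177.1 + 0.1214/93.6 = 0.0048286 ⇒ P = 207.0987 kPa
xᵢ = zᵢP/Pᵢˢᵃᵗ ⇒ x_4 = 0.1214·207.0987/93.6 = 0.2686

Pdew = 207.0987 kPa, x_4 = 0.2686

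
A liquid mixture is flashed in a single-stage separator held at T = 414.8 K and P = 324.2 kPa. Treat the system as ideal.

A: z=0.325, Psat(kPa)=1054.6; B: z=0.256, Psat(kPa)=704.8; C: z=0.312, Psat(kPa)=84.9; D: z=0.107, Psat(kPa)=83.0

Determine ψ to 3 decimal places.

ψ = 0.538

Raoult's law: Kᵢ = Pᵢˢᵃᵗ/P = Pᵢˢᵃᵗ/324.2.
  K_A = 1054.6/324.2 = 3.25293, K_B = 704.8/324.2 = 2.17397, K_C = 84.9/324.2 = 0.26188, K_D = 83.0/324.2 = 0.25601
Iterate (Newton) starting at ψ = 0.5:
  ψ = 0.500: g = 0.0419, g' = -1.082 → ψ = 0.539
  ψ = 0.539: g = -0.0004, g' = -1.102 → ψ = 0.538
Converged at ψ = 0.538.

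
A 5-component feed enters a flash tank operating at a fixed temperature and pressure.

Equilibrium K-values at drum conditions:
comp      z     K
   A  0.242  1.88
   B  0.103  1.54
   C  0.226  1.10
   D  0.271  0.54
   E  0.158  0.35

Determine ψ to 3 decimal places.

ψ = 0.194

Rachford–Rice: g(ψ) = Σ zᵢ(Kᵢ−1)/(1+ψ(Kᵢ−1)) = 0.
Check two-phase: ΣzᵢKᵢ = 1.064 > 1 and Σzᵢ/Kᵢ = 1.354 > 1, so g(0) = 0.064 > 0 and g(1) = -0.354 < 0.
Iterate (Newton) starting at ψ = 0.51:
  ψ = 0.510: g = -0.1044, g' = -0.357 → ψ = 0.218
  ψ = 0.218: g = -0.0075, g' = -0.320 → ψ = 0.194
Converged at ψ = 0.194.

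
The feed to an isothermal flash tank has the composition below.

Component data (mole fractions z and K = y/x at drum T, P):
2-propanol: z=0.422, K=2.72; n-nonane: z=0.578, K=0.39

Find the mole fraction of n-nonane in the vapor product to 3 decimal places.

Material balance + equilibrium reduce to Σ zᵢ(Kᵢ−1)/(1+V/F(Kᵢ−1)) = 0.
Feasibility: ΣzᵢKᵢ = 1.373, Σzᵢ/Kᵢ = 1.637 — both > 1, two phases present.
Binary case is linear: z₁(K₁−1)(1+V/F(K₂−1)) + z₂(K₂−1)(1+V/F(K₁−1)) = 0
⇒ V/F = [z₁(K₁−1)+z₂(K₂−1)] / [−(K₁−1)(K₂−1)] = 0.3733/1.0492 = 0.356
Compositions from xᵢ = zᵢ/(1+V/F(Kᵢ−1)), yᵢ = Kᵢxᵢ:
  2-propanol: x = 0.262, y = 0.712
  n-nonane: x = 0.738, y = 0.288

y_n-nonane = 0.288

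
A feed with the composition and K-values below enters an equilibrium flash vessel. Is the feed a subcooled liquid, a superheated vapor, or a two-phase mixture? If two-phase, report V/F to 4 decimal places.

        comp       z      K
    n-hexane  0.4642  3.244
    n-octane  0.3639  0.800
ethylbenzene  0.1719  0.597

ΣzᵢKᵢ = 1.8996; Σzᵢ/Kᵢ = 0.8859.
Since Σzᵢ/Kᵢ < 1 the mixture is above its dew point — single vapor phase.

superheated vapor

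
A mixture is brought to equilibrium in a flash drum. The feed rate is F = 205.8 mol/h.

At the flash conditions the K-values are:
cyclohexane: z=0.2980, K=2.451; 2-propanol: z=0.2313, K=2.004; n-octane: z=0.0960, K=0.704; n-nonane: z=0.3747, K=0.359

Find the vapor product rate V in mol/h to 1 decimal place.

Let ψ = V/F and solve Σ zᵢ(Kᵢ−1)/(1+ψ(Kᵢ−1)) = 0.
g(0) = ΣzᵢKᵢ − 1 = 0.3960 and g(1) = 1 − Σzᵢ/Kᵢ = -0.4171, so a root lies in (0, 1).
Newton iteration, ψ⁰ = 0.36:
  ψ = 0.3600: g = 0.11057, g' = -0.6672 → ψ = 0.5257
  ψ = 0.5257: g = 0.00138, g' = -0.6638 → ψ = 0.5278
Converged at ψ = 0.5278.
Then V = ψ·F = 0.5278·205.8 = 108.6 mol/h and L = F − V = 97.2 mol/h.

V = 108.6 mol/h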